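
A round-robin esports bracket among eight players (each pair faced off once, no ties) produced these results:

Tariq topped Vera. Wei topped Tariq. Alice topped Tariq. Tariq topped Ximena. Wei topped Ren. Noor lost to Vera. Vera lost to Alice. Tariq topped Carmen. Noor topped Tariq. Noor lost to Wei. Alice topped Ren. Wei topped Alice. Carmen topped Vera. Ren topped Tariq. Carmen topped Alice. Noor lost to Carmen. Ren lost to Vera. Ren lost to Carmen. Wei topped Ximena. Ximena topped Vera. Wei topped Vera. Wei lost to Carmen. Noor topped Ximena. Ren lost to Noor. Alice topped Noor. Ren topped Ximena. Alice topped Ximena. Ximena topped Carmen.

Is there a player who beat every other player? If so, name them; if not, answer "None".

None

Highest win total is Wei with 6 (out of 7 possible).
Wei lost to Carmen, so no player went undefeated.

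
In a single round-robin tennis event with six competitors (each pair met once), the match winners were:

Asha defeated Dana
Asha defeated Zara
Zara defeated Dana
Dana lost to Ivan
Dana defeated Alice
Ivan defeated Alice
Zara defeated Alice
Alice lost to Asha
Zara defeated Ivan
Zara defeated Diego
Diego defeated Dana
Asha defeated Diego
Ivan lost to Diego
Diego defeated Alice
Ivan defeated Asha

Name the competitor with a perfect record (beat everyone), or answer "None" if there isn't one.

None

Highest win total is Zara with 4 (out of 5 possible).
Zara lost to Asha, so no competitor went undefeated.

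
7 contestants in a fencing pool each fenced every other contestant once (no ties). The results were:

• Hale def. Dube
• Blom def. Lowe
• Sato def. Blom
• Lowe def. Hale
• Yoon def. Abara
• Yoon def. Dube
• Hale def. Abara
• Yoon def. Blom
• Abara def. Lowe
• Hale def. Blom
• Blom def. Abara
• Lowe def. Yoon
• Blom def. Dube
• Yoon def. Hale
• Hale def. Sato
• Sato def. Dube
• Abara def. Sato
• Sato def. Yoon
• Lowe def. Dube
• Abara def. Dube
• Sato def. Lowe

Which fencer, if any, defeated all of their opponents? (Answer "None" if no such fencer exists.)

Highest win total is Yoon with 4 (out of 6 possible).
Yoon lost to Sato, Lowe, so no fencer went undefeated.

None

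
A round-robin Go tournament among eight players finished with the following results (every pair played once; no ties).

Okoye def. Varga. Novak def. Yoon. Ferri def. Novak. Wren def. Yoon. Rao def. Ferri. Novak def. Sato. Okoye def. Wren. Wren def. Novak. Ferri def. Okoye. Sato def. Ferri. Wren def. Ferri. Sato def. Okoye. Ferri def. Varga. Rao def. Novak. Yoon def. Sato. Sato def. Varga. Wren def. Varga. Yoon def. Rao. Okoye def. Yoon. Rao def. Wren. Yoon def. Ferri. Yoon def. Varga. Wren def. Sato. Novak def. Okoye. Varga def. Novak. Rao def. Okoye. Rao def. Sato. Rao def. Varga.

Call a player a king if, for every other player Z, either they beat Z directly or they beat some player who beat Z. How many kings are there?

5

Novak reaches everyone (king).
Yoon reaches everyone (king).
Sato cannot reach Rao in two steps.
Wren reaches everyone (king).
Ferri cannot reach Rao in two steps.
Rao reaches everyone (king).
Okoye reaches everyone (king).
Varga cannot reach Wren, Ferri, Rao in two steps.
Kings: Novak, Yoon, Wren, Rao, Okoye — 5.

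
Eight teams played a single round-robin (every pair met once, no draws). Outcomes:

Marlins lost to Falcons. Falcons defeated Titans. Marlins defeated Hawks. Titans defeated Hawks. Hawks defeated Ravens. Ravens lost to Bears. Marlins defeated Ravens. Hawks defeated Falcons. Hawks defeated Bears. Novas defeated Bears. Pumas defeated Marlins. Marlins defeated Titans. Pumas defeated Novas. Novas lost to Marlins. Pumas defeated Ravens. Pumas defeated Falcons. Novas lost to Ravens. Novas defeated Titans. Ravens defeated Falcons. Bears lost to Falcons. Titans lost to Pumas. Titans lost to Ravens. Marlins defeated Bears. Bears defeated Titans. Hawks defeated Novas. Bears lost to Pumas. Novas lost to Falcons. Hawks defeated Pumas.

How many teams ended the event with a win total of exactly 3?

Win totals: Bears 2, Titans 1, Novas 2, Hawks 5, Ravens 3, Falcons 4, Marlins 5, Pumas 6.
Exactly 3: Ravens — 1 team.

1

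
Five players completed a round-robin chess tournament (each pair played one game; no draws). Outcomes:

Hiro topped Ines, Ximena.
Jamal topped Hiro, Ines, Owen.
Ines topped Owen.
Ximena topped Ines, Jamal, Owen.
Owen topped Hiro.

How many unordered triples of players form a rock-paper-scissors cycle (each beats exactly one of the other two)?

3

Win totals: Ines 1, Jamal 3, Ximena 3, Owen 1, Hiro 2.
A player with w wins dominates both others in C(w,2) triples; summing gives 0 + 3 + 3 + 0 + 1 = 7 transitive triples.
Total triples C(5,3) = 10, so cyclic triples = 10 − 7 = 3.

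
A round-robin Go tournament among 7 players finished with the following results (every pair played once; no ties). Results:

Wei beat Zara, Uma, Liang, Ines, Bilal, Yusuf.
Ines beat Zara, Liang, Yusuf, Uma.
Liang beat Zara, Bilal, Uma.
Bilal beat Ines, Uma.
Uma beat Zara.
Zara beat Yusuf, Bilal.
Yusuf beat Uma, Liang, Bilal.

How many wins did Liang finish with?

3

Liang's results: beat Bilal, Uma, Zara; lost to Yusuf, Ines, Wei.
That is 3 wins.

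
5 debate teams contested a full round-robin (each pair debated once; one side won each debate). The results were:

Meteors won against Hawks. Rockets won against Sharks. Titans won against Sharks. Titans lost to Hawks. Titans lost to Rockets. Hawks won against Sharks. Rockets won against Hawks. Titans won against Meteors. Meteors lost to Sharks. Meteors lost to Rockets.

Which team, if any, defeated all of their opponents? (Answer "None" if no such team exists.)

Rockets has 4 wins out of 4 opponents — a perfect record.

Rockets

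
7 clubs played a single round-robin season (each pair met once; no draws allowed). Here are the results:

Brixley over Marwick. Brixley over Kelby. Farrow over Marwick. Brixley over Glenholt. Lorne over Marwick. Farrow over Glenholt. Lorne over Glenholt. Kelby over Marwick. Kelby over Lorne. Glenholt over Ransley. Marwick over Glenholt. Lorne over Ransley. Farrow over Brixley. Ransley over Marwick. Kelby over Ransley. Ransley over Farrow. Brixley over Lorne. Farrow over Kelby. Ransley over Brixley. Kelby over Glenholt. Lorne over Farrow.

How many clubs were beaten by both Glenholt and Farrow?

0

Glenholt beat: Ransley.
Farrow beat: Glenholt, Brixley, Kelby, Marwick.
No one was beaten by both.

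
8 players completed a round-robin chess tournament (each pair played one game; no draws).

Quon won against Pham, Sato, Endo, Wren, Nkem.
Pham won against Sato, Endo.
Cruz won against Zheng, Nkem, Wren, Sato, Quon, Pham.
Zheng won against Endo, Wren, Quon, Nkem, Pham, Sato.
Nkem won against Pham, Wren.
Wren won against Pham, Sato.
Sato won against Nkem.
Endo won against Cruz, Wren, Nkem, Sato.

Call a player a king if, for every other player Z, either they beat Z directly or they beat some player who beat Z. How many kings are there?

3

Wren cannot reach Quon, Zheng, Cruz in two steps.
Nkem cannot reach Quon, Zheng, Cruz in two steps.
Quon cannot reach Zheng in two steps.
Pham cannot reach Quon, Zheng in two steps.
Sato cannot reach Quon, Endo, Zheng, Cruz in two steps.
Endo reaches everyone (king).
Zheng reaches everyone (king).
Cruz reaches everyone (king).
Kings: Endo, Zheng, Cruz — 3.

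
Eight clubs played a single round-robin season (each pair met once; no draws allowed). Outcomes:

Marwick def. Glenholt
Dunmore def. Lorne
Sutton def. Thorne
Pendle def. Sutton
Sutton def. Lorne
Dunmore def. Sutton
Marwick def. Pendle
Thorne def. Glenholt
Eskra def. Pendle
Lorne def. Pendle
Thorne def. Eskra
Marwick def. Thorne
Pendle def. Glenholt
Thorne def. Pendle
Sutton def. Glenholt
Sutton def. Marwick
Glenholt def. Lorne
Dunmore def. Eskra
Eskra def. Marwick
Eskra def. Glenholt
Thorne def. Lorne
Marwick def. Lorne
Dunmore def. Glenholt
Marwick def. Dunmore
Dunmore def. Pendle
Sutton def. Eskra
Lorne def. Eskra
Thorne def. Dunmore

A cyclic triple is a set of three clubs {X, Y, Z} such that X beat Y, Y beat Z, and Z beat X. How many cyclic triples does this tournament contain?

Win totals: Lorne 2, Eskra 3, Glenholt 1, Pendle 2, Marwick 5, Dunmore 5, Sutton 5, Thorne 5.
A club with w wins dominates both others in C(w,2) triples; summing gives 1 + 3 + 0 + 1 + 10 + 10 + 10 + 10 = 45 transitive triples.
Total triples C(8,3) = 56, so cyclic triples = 56 − 45 = 11.

11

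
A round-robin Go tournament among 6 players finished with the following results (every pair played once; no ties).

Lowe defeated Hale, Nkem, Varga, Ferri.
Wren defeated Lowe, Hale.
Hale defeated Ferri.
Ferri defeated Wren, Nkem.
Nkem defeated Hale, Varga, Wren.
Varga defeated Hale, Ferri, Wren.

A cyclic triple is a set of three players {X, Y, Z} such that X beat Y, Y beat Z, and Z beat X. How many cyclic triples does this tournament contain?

6

Of the C(6,3) = 20 triples, the cyclic ones are: {Varga, Nkem, Ferri}; {Varga, Lowe, Wren}; {Hale, Nkem, Ferri}; {Hale, Ferri, Wren}; {Nkem, Lowe, Wren}; {Lowe, Ferri, Wren}.
That is 6.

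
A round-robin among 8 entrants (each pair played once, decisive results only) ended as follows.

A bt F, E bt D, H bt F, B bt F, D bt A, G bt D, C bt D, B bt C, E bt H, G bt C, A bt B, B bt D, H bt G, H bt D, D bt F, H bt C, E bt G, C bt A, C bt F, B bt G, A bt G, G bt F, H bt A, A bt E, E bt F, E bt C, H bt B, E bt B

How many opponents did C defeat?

3

C's results: beat A, D, F; lost to B, E, G, H.
That is 3 wins.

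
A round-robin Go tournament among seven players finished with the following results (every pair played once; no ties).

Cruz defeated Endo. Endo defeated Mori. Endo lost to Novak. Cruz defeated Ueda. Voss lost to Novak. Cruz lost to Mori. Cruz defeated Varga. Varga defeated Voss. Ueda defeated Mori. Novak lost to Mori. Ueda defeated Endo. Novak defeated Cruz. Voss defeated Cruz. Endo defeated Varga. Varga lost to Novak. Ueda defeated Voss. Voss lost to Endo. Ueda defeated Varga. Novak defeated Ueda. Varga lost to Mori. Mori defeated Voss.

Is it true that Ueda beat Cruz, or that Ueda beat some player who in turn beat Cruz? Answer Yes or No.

Yes

Ueda did not beat Cruz directly.
Ueda beat Endo, Voss, Mori, Varga. Of those, Voss beat Cruz.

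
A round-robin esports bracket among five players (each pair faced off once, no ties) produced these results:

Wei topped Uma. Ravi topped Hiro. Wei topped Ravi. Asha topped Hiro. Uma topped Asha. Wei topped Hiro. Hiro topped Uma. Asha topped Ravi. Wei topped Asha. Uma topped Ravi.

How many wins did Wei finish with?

Wei's results: beat Uma, Ravi, Hiro, Asha; lost to no one.
That is 4 wins.

4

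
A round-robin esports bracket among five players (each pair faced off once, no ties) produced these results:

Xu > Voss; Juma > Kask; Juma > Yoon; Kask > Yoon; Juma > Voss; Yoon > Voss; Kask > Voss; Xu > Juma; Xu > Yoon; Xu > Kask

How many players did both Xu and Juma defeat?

3

Xu beat: Yoon, Voss, Kask, Juma.
Juma beat: Yoon, Voss, Kask.
Both beat: Yoon, Voss, Kask — 3.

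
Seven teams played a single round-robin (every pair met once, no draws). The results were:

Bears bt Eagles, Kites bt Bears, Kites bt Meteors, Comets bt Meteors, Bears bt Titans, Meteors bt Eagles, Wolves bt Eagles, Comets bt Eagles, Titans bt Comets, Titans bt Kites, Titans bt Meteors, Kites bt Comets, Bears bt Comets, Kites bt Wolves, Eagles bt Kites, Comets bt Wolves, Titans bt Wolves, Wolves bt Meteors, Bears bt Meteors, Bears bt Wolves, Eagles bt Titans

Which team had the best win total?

Bears

Win totals: Titans 4, Eagles 2, Kites 4, Bears 5, Comets 3, Meteors 1, Wolves 2.
Bears leads with 5 wins (next highest: 4).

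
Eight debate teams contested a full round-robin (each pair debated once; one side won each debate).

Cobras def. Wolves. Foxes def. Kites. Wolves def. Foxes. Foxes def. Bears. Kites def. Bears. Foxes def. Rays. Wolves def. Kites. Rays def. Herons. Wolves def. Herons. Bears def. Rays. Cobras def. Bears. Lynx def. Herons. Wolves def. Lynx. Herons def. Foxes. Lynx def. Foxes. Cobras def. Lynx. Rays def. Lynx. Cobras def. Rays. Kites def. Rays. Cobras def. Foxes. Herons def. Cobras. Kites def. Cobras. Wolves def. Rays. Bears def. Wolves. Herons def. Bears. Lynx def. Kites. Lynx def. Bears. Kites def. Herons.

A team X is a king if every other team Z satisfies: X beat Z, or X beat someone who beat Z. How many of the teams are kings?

Foxes reaches everyone (king).
Lynx reaches everyone (king).
Kites reaches everyone (king).
Herons reaches everyone (king).
Cobras reaches everyone (king).
Rays cannot reach Wolves in two steps.
Bears cannot reach Cobras in two steps.
Wolves reaches everyone (king).
Kings: Foxes, Lynx, Kites, Herons, Cobras, Wolves — 6.

6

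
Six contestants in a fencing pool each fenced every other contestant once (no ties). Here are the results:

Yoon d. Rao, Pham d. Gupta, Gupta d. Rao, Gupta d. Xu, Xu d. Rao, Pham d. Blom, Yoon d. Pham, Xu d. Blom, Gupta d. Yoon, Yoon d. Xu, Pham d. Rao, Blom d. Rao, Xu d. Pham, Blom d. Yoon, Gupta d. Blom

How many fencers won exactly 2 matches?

1

Win totals: Blom 2, Xu 3, Gupta 4, Rao 0, Pham 3, Yoon 3.
Exactly 2: Blom — 1 fencer.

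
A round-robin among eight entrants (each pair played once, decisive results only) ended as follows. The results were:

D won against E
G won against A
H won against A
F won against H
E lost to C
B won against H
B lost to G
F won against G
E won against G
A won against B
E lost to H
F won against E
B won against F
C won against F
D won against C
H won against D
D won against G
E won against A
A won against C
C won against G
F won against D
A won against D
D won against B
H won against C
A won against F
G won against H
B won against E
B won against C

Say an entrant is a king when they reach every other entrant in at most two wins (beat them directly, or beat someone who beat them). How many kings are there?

8

A reaches everyone (king).
B reaches everyone (king).
C reaches everyone (king).
D reaches everyone (king).
E reaches everyone (king).
F reaches everyone (king).
G reaches everyone (king).
H reaches everyone (king).
Kings: A, B, C, D, E, F, G, H — 8.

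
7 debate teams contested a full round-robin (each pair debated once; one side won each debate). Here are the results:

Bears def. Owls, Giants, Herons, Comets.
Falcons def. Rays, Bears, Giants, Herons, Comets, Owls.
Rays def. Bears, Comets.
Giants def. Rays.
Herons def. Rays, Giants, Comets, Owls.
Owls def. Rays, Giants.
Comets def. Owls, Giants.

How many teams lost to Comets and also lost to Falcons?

2

Comets beat: Owls, Giants.
Falcons beat: Owls, Rays, Comets, Bears, Giants, Herons.
Both beat: Owls, Giants — 2.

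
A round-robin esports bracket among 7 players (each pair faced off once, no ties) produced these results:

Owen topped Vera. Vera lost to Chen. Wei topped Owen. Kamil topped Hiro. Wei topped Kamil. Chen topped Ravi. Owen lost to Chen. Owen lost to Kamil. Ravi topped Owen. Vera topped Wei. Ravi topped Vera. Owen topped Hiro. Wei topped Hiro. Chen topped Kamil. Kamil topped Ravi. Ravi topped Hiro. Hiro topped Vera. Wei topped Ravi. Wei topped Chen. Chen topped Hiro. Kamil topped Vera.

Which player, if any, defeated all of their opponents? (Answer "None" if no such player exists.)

Highest win total is Wei with 5 (out of 6 possible).
Wei lost to Vera, so no player went undefeated.

None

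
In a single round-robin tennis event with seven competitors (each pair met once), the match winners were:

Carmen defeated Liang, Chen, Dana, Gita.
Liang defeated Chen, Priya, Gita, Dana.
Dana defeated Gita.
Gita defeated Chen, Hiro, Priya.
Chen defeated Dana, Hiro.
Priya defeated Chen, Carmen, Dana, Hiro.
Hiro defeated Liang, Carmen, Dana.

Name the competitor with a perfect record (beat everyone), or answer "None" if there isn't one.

None

Highest win total is Priya with 4 (out of 6 possible).
Priya lost to Gita, Liang, so no competitor went undefeated.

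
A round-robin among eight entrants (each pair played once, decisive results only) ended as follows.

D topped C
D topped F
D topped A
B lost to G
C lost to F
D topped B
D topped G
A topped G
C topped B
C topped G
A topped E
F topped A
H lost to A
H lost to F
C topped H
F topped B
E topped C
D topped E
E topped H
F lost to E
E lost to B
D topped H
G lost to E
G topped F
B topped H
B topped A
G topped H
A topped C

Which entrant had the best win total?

D

Win totals: A 4, B 3, C 3, D 7, E 4, F 4, G 3, H 0.
D leads with 7 wins (next highest: 4).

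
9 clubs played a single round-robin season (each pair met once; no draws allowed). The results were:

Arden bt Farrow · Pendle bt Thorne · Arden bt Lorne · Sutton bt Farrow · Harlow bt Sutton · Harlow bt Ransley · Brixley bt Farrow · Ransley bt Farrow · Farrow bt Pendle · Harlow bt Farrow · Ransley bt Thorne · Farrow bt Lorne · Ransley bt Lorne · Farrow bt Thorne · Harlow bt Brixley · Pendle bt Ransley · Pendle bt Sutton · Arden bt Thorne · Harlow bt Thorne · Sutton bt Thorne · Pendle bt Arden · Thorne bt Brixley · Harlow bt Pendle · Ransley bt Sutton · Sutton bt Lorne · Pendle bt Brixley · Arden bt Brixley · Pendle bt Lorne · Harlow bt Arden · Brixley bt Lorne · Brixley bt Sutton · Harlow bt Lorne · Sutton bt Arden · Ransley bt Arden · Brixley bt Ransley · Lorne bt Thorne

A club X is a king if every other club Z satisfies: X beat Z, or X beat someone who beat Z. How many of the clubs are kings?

1

Thorne cannot reach Harlow, Pendle, Arden in two steps.
Harlow reaches everyone (king).
Ransley cannot reach Harlow in two steps.
Sutton cannot reach Harlow, Ransley in two steps.
Brixley cannot reach Harlow in two steps.
Farrow cannot reach Harlow in two steps.
Pendle cannot reach Harlow in two steps.
Lorne cannot reach Harlow, Ransley, Sutton, Farrow, Pendle, Arden in two steps.
Arden cannot reach Harlow in two steps.
Kings: Harlow — 1.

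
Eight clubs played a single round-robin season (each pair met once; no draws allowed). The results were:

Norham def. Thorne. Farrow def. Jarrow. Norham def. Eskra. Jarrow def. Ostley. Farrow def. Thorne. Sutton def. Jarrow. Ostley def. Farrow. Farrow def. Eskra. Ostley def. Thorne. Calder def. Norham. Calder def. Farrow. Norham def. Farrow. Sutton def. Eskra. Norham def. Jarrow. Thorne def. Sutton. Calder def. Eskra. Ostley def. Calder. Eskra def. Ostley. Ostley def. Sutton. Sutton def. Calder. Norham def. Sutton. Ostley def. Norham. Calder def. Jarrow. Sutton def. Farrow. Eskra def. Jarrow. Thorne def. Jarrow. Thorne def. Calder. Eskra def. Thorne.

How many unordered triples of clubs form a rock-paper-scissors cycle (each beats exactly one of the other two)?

Win totals: Calder 4, Sutton 4, Eskra 3, Jarrow 1, Norham 5, Farrow 3, Ostley 5, Thorne 3.
A club with w wins dominates both others in C(w,2) triples; summing gives 6 + 6 + 3 + 0 + 10 + 3 + 10 + 3 = 41 transitive triples.
Total triples C(8,3) = 56, so cyclic triples = 56 − 41 = 15.

15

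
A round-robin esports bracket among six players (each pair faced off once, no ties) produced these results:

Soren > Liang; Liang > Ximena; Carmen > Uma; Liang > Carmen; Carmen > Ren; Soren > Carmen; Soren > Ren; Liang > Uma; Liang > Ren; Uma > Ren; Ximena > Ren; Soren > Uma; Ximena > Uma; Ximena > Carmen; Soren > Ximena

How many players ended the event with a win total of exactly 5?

Win totals: Ren 0, Liang 4, Uma 1, Soren 5, Carmen 2, Ximena 3.
Exactly 5: Soren — 1 player.

1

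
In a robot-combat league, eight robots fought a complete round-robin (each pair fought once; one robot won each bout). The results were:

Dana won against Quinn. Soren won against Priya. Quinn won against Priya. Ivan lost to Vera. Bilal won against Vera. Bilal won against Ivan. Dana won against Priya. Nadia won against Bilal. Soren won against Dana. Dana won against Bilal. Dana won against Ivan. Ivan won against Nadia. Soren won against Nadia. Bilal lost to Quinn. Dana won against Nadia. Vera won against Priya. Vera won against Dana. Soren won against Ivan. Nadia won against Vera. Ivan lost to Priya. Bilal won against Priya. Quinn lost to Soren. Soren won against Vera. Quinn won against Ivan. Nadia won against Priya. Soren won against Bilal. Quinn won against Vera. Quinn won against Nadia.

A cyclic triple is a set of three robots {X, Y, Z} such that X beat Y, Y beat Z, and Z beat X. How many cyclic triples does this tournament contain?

6

Win totals: Vera 3, Ivan 1, Bilal 3, Nadia 3, Soren 7, Priya 1, Dana 5, Quinn 5.
A robot with w wins dominates both others in C(w,2) triples; summing gives 3 + 0 + 3 + 3 + 21 + 0 + 10 + 10 = 50 transitive triples.
Total triples C(8,3) = 56, so cyclic triples = 56 − 50 = 6.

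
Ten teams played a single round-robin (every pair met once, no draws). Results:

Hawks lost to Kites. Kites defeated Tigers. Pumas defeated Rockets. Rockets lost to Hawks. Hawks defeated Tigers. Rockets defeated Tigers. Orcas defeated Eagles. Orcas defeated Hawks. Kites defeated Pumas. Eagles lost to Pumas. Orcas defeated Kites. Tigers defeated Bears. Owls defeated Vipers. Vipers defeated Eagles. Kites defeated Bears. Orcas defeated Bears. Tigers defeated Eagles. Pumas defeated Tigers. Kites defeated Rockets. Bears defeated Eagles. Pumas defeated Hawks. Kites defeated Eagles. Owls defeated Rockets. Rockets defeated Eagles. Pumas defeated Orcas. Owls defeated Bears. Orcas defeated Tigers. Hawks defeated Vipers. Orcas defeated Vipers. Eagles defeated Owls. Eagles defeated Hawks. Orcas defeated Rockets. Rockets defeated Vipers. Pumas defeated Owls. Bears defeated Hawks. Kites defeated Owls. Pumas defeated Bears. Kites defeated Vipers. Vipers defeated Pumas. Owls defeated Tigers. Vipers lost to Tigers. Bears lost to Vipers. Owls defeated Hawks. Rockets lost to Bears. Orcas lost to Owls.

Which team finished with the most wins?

Win totals: Tigers 3, Kites 8, Eagles 2, Hawks 3, Bears 3, Vipers 3, Rockets 3, Orcas 7, Pumas 7, Owls 6.
Kites leads with 8 wins (next highest: 7).

Kites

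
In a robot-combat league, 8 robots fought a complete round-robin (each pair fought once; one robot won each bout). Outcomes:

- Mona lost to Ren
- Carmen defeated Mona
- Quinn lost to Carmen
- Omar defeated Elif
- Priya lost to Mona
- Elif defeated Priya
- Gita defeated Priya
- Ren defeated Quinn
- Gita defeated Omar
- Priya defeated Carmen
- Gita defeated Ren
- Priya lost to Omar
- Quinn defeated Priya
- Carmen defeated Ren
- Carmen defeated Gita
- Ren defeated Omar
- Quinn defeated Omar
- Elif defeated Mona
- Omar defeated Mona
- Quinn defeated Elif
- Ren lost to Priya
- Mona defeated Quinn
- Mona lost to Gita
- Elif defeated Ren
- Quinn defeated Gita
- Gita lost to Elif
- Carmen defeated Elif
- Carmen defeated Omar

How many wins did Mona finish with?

2

Mona's results: beat Priya, Quinn; lost to Gita, Elif, Carmen, Ren, Omar.
That is 2 wins.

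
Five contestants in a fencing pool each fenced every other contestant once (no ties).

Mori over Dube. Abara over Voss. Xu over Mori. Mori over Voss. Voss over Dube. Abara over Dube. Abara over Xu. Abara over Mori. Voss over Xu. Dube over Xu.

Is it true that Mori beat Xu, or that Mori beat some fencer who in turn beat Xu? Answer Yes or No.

Mori did not beat Xu directly.
Mori beat Dube, Voss. Of those, Dube beat Xu.

Yes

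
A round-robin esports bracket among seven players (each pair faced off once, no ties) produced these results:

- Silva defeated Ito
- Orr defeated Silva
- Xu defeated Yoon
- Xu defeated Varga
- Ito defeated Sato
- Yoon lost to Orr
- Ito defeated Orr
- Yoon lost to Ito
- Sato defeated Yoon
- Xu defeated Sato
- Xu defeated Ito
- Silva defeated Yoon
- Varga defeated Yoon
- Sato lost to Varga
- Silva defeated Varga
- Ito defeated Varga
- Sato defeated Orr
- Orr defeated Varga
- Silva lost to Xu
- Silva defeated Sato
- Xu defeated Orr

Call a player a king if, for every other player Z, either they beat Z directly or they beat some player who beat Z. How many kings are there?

Yoon cannot reach Silva, Varga, Sato, Orr, Ito, Xu in two steps.
Silva cannot reach Xu in two steps.
Varga cannot reach Silva, Ito, Xu in two steps.
Sato cannot reach Ito, Xu in two steps.
Orr cannot reach Xu in two steps.
Ito cannot reach Xu in two steps.
Xu reaches everyone (king).
Kings: Xu — 1.

1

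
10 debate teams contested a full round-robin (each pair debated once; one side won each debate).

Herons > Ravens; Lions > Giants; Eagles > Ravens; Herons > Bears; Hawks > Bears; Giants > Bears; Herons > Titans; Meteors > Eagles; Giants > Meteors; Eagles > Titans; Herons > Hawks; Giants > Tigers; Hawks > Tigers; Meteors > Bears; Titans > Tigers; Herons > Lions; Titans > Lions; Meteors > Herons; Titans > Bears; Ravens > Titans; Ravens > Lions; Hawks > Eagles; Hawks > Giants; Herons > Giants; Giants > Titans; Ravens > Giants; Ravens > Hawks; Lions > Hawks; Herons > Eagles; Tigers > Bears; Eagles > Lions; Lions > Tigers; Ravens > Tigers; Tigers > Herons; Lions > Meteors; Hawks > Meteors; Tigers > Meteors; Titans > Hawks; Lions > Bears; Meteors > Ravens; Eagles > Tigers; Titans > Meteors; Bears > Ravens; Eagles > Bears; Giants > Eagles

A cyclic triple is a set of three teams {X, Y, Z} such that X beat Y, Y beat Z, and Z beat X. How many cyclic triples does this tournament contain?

Win totals: Lions 5, Ravens 5, Giants 5, Tigers 3, Eagles 5, Titans 5, Herons 7, Hawks 5, Bears 1, Meteors 4.
A team with w wins dominates both others in C(w,2) triples; summing gives 10 + 10 + 10 + 3 + 10 + 10 + 21 + 10 + 0 + 6 = 90 transitive triples.
Total triples C(10,3) = 120, so cyclic triples = 120 − 90 = 30.

30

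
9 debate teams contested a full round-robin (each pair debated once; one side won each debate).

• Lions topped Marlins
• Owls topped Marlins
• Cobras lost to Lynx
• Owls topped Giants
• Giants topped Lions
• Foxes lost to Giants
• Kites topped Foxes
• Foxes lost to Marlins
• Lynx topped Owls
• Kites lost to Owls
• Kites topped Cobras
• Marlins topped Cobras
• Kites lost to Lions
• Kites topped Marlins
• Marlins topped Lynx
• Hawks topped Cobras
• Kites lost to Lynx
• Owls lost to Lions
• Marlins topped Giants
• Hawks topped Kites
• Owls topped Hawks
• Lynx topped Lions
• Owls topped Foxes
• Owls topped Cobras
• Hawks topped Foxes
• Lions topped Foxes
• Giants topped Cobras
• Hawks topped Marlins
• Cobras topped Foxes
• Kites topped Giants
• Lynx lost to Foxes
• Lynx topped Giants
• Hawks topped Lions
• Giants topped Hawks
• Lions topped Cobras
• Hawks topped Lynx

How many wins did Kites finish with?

Kites' results: beat Giants, Cobras, Marlins, Foxes; lost to Lynx, Lions, Hawks, Owls.
That is 4 wins.

4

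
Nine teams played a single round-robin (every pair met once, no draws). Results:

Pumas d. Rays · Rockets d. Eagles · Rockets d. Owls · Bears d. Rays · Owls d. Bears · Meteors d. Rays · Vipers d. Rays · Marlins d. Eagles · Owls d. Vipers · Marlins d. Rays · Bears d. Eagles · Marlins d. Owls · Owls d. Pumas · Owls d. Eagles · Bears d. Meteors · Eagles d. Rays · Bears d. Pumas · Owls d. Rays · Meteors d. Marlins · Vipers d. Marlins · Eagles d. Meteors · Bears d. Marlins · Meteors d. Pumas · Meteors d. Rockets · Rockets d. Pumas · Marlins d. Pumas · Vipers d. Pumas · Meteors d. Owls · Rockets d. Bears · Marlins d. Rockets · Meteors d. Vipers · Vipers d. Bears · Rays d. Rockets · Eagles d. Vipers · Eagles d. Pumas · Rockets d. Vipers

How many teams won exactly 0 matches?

0

Win totals: Rockets 5, Owls 5, Eagles 4, Rays 1, Pumas 1, Marlins 5, Meteors 6, Bears 5, Vipers 4.
No team has exactly 0 wins.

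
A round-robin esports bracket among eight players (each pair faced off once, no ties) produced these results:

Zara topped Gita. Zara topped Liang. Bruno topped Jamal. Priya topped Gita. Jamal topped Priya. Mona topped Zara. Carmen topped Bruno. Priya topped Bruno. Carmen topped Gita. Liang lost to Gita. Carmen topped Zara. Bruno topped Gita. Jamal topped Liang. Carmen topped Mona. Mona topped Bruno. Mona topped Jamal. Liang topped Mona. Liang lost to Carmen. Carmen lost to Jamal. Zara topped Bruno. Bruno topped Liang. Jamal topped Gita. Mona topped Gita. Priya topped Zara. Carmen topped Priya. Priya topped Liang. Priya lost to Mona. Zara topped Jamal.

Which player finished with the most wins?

Win totals: Priya 4, Carmen 6, Zara 4, Liang 1, Gita 1, Bruno 3, Jamal 4, Mona 5.
Carmen leads with 6 wins (next highest: 5).

Carmen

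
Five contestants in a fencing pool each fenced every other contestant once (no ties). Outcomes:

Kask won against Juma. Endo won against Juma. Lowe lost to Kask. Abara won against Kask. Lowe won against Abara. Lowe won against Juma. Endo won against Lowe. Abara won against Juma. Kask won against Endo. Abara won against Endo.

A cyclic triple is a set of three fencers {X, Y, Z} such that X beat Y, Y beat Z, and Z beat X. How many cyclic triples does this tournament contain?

2

Of the C(5,3) = 10 triples, the cyclic ones are: {Endo, Lowe, Abara}; {Lowe, Kask, Abara}.
That is 2.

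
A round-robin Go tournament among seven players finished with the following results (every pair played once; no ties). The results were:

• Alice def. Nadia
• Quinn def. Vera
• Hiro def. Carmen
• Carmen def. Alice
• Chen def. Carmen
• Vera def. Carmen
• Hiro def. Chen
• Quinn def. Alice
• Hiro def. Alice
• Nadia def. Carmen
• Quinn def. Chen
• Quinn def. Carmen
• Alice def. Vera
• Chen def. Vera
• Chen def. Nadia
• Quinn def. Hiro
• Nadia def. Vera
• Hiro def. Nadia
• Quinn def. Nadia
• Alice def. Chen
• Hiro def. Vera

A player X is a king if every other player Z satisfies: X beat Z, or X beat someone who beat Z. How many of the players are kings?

1

Chen cannot reach Quinn, Hiro in two steps.
Carmen cannot reach Quinn, Hiro in two steps.
Quinn reaches everyone (king).
Vera cannot reach Chen, Quinn, Hiro, Nadia in two steps.
Hiro cannot reach Quinn in two steps.
Nadia cannot reach Chen, Quinn, Hiro in two steps.
Alice cannot reach Quinn, Hiro in two steps.
Kings: Quinn — 1.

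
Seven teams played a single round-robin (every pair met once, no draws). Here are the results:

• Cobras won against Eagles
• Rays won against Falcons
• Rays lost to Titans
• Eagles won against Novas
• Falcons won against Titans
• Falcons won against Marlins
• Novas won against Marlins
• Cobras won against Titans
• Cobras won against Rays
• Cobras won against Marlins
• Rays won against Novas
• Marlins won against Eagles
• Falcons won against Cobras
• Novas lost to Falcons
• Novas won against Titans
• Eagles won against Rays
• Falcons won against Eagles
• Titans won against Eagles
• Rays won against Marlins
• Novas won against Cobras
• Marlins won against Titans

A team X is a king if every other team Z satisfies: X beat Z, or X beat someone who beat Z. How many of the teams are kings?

4

Eagles reaches everyone (king).
Rays reaches everyone (king).
Marlins cannot reach Cobras, Falcons in two steps.
Cobras reaches everyone (king).
Falcons reaches everyone (king).
Novas cannot reach Falcons in two steps.
Titans cannot reach Cobras in two steps.
Kings: Eagles, Rays, Cobras, Falcons — 4.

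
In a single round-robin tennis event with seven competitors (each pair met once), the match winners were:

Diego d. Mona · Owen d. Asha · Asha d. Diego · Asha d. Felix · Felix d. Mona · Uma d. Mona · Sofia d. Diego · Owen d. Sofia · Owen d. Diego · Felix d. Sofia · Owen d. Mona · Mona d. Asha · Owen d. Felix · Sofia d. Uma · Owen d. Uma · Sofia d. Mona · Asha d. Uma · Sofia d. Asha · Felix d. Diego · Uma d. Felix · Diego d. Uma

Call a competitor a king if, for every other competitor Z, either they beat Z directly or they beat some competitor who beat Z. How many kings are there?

1

Uma cannot reach Owen in two steps.
Diego cannot reach Sofia, Owen in two steps.
Sofia cannot reach Owen in two steps.
Asha cannot reach Owen in two steps.
Felix cannot reach Owen in two steps.
Mona cannot reach Sofia, Owen in two steps.
Owen reaches everyone (king).
Kings: Owen — 1.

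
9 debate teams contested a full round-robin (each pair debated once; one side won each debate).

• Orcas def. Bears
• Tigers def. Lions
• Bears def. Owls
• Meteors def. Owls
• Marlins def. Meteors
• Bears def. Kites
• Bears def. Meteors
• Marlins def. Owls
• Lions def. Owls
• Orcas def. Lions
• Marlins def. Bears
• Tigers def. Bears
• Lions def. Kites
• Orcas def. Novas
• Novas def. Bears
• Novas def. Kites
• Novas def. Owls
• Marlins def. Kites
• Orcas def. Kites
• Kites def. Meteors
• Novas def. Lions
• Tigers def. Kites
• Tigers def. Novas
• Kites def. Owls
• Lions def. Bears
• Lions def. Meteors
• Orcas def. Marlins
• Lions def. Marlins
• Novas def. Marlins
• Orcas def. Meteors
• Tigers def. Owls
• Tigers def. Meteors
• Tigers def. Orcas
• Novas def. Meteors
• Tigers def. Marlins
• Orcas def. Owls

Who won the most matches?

Win totals: Lions 5, Bears 3, Owls 0, Tigers 8, Orcas 7, Marlins 4, Kites 2, Meteors 1, Novas 6.
Tigers leads with 8 wins (next highest: 7).

Tigers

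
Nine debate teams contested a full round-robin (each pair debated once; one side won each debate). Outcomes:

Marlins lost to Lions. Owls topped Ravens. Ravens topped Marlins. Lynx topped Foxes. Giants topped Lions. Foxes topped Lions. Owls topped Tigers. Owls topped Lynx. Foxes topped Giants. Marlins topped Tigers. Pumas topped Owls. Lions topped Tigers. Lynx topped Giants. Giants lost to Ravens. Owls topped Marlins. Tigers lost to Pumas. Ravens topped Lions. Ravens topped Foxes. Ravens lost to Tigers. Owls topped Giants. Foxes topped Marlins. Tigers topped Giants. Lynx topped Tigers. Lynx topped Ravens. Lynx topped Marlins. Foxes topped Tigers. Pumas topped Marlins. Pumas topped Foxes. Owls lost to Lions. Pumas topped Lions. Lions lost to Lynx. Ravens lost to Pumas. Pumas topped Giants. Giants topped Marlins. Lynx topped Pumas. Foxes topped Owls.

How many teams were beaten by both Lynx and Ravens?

Lynx beat: Tigers, Foxes, Lions, Giants, Marlins, Pumas, Ravens.
Ravens beat: Foxes, Lions, Giants, Marlins.
Both beat: Foxes, Lions, Giants, Marlins — 4.

4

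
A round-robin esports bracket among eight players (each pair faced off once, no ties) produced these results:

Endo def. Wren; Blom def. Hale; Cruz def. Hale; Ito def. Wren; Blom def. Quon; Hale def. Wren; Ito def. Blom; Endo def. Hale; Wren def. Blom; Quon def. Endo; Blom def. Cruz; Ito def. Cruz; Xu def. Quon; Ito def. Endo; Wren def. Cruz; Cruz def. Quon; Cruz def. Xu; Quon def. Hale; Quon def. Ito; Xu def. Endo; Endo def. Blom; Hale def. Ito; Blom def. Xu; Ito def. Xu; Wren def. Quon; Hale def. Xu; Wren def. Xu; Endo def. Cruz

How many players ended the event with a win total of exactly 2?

1

Win totals: Ito 5, Quon 3, Wren 4, Cruz 3, Xu 2, Blom 4, Endo 4, Hale 3.
Exactly 2: Xu — 1 player.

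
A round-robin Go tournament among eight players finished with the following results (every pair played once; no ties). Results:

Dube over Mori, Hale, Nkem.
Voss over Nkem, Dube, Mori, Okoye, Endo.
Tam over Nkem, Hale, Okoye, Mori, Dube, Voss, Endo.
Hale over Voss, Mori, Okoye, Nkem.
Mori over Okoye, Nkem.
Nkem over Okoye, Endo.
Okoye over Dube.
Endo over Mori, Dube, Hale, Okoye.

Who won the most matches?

Tam

Win totals: Nkem 2, Hale 4, Dube 3, Tam 7, Voss 5, Endo 4, Mori 2, Okoye 1.
Tam leads with 7 wins (next highest: 5).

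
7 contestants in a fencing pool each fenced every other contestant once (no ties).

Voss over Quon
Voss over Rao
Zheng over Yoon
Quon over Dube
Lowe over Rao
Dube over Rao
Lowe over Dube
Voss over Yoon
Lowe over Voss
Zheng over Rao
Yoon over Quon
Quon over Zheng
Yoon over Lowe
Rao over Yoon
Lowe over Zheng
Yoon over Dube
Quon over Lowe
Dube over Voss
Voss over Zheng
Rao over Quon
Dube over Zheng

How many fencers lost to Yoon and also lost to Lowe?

1

Yoon beat: Quon, Lowe, Dube.
Lowe beat: Zheng, Rao, Dube, Voss.
Both beat: Dube — 1.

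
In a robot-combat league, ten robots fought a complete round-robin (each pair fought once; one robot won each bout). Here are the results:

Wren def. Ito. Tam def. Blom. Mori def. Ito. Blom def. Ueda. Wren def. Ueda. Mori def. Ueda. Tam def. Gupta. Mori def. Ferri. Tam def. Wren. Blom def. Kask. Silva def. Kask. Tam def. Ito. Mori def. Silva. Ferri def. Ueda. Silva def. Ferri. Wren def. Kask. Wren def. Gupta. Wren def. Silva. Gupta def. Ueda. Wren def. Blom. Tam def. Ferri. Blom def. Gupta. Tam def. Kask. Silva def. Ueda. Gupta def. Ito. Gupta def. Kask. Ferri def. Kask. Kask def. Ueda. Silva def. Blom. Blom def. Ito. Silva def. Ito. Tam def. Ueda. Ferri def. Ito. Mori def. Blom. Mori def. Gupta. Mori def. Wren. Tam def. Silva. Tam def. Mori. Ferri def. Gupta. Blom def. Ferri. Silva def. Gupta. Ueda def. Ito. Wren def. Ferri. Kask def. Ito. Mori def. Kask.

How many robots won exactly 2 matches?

Win totals: Ito 0, Ferri 4, Kask 2, Ueda 1, Tam 9, Silva 6, Blom 5, Gupta 3, Mori 8, Wren 7.
Exactly 2: Kask — 1 robot.

1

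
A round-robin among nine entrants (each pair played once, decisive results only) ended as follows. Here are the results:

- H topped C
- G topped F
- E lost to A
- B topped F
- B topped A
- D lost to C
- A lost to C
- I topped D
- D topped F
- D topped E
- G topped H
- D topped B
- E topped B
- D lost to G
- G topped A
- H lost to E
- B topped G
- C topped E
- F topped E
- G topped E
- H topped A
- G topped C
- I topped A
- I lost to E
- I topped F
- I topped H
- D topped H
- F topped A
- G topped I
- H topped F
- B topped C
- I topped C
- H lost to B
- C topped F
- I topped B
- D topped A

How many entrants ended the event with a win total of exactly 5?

Win totals: A 1, B 5, C 4, D 5, E 3, F 2, G 7, H 3, I 6.
Exactly 5: B, D — 2 entrants.

2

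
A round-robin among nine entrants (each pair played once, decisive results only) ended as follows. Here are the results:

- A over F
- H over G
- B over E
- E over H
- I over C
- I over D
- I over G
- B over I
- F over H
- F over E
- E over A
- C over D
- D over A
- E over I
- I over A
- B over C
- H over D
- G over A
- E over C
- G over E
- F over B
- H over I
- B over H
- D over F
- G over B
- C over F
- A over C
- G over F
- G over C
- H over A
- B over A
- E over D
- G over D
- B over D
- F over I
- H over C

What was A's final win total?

A's results: beat C, F; lost to B, D, E, G, H, I.
That is 2 wins.

2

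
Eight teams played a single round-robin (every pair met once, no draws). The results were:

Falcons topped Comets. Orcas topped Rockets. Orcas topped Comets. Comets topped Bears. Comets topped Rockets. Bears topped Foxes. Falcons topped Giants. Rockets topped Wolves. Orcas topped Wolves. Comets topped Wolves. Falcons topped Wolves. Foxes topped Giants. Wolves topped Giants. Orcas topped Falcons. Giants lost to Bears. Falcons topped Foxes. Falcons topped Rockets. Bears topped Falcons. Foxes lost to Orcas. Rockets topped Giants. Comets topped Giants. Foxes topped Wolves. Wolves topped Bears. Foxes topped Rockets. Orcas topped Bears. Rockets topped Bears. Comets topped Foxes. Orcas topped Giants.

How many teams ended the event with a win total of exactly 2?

Win totals: Bears 3, Giants 0, Wolves 2, Comets 5, Falcons 5, Rockets 3, Foxes 3, Orcas 7.
Exactly 2: Wolves — 1 team.

1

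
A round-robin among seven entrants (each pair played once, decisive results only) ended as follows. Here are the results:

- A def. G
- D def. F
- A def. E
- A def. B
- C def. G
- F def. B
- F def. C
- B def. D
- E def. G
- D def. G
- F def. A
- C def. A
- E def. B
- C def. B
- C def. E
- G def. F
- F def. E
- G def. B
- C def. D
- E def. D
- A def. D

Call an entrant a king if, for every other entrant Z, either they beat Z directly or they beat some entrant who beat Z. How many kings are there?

A cannot reach C in two steps.
B cannot reach A, C, E in two steps.
C reaches everyone (king).
D reaches everyone (king).
E cannot reach A, C in two steps.
F reaches everyone (king).
G reaches everyone (king).
Kings: C, D, F, G — 4.

4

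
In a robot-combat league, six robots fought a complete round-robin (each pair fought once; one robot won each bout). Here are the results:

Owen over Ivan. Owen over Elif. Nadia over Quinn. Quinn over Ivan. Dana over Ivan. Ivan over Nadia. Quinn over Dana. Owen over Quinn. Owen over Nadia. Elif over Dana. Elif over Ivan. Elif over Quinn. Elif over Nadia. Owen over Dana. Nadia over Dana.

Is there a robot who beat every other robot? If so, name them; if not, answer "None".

Owen has 5 wins out of 5 opponents — a perfect record.

Owen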